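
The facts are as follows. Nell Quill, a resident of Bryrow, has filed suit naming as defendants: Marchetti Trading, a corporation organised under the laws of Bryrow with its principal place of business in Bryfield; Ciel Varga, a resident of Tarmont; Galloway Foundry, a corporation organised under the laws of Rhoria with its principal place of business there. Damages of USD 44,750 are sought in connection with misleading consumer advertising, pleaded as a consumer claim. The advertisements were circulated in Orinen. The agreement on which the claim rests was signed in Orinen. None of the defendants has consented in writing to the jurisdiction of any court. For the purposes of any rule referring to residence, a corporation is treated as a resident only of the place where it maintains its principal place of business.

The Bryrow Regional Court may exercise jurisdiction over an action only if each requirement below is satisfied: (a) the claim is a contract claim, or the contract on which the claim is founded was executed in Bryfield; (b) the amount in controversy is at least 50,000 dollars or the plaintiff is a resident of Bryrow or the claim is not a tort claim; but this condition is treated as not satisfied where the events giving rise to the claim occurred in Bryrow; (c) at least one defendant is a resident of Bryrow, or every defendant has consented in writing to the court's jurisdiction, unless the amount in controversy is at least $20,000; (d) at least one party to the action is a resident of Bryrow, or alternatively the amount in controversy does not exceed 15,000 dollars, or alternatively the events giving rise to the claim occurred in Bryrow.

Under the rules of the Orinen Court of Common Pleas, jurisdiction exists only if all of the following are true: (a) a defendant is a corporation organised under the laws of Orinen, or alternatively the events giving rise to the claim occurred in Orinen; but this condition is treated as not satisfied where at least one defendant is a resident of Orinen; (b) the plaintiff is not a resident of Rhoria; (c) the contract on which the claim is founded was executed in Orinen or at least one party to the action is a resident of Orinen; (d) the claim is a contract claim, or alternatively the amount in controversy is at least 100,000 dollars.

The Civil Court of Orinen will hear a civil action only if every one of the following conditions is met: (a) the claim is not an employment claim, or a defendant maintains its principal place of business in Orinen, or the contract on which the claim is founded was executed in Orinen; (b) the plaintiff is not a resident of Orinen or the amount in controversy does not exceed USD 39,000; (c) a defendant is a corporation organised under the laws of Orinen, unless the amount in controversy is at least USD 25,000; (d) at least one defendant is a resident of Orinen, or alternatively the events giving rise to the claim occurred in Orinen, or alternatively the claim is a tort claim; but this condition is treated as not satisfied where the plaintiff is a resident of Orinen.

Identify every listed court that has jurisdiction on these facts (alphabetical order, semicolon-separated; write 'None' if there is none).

The Bryrow Regional Court:
  (a) The claim is a consumer claim, not a contract claim; the contract was executed in Orinen, not Bryfield — none of the alternatives is met. Condition not met.
  (b) The plaintiff resides in Bryrow, so this disjunct is met. The carve-out does not apply: the operative events occurred in Orinen, not Bryrow. Met.
  (c) No defendant resides in Bryrow (they reside in Bryfield, Tarmont, Rhoria); no such written consent has been filed — every alternative fails. However, the amount in controversy is $44,750, which meets the USD 20,000 floor, so the 'unless' proviso supplies this condition. Satisfied.
  (d) Nell Quill resides in Bryrow — that alternative is enough. Satisfied.
  → Not every requirement is met — no jurisdiction.
The Orinen Court of Common Pleas:
  (a) The operative events occurred in Orinen — that alternative is enough. And the carve-out is inapplicable — no defendant resides in Orinen (they reside in Bryfield, Tarmont, Rhoria). Met.
  (b) The plaintiff resides in Bryrow, which is not Rhoria. Condition met.
  (c) The contract was executed in Orinen, which satisfies one of the alternatives. Satisfied.
  (d) The claim is a consumer claim, not a contract claim; the amount in controversy is $44,750, below the 100,000 dollars floor — none of the alternatives is met. Not met.
  → No jurisdiction.
The Civil Court of Orinen:
  (a) The claim is a consumer claim, not an employment claim, so this disjunct is met. Met.
  (b) The plaintiff resides in Bryrow, which is not Orinen, which satisfies one of the alternatives. Satisfied.
  (c) The corporate defendant(s) are organised in Bryrow, Rhoria, not Orinen. The proviso rescues it, though: the amount in controversy is 44,750 dollars, which meets the $25,000 floor. Satisfied.
  (d) The operative events occurred in Orinen — that alternative is enough. The exception is not triggered, since the plaintiff resides in Bryrow, not Orinen. Satisfied.
  → Every requirement is satisfied — jurisdiction.

the Civil Court of Orinen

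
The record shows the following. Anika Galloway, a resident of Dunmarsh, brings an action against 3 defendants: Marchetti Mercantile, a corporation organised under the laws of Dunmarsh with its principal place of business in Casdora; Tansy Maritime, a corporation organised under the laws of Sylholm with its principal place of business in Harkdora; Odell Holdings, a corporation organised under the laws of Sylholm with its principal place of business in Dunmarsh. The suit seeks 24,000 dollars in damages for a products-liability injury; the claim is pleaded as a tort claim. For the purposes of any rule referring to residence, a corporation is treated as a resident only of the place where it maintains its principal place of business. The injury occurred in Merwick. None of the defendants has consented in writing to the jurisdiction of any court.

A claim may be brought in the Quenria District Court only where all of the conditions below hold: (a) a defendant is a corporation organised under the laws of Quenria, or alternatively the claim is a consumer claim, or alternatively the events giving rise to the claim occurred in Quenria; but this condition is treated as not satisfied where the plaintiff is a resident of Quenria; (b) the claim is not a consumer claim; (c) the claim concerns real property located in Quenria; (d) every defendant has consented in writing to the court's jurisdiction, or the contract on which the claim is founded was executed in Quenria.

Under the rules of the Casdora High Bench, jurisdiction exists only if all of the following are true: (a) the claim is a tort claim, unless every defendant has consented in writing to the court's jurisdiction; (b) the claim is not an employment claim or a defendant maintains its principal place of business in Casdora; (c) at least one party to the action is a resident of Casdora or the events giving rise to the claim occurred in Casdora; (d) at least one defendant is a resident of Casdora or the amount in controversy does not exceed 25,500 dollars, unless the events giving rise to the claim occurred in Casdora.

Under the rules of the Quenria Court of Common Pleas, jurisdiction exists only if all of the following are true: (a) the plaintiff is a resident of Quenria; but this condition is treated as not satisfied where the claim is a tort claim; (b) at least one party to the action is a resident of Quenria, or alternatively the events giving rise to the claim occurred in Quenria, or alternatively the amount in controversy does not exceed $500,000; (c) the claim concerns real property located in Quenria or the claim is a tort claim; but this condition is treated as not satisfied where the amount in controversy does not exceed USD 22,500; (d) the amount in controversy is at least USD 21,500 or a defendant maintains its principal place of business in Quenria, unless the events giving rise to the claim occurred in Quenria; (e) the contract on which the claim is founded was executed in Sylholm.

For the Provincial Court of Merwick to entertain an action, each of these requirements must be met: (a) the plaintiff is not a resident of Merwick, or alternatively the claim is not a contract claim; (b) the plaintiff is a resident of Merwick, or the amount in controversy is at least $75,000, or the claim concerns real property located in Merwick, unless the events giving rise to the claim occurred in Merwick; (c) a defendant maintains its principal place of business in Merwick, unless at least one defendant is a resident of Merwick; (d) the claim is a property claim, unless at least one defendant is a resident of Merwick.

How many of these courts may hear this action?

The Quenria District Court:
  (a) The corporate defendant(s) are organised in Dunmarsh, Sylholm, not Quenria; the claim is a tort claim, not a consumer claim; the operative events occurred in Merwick, not Quenria — none of the alternatives is met. Fails.
  (b) The claim is a tort claim, not a consumer claim. Satisfied.
  (c) The claim does not concern real property. Not met.
  (d) No such written consent has been filed; no contract (and hence no place of execution) is alleged — no alternative holds. Not met.
  → At least one condition fails; no jurisdiction.
The Casdora High Bench:
  (a) The claim is a tort claim. Satisfied.
  (b) The claim is a tort claim, not an employment claim, which satisfies one of the alternatives. Condition met.
  (c) Marchetti Mercantile resides in Casdora, so this disjunct is met. Met.
  (d) Marchetti Mercantile resides in Casdora, which satisfies one of the alternatives. Satisfied.
  → Jurisdiction lies.
The Quenria Court of Common Pleas:
  (a) The plaintiff resides in Dunmarsh, not Quenria. Not satisfied.
  (b) The amount in controversy is $24,000, within the USD 500,000 ceiling, so one alternative holds. Satisfied.
  (c) The claim is a tort claim, so one alternative holds. The exception is not triggered, since the amount in controversy is 24,000 dollars, above the USD 22,500 ceiling. Satisfied.
  (d) The amount in controversy is $24,000, which meets the 21,500 dollars floor, so this disjunct is met. Satisfied.
  (e) No contract (and hence no place of execution) is alleged. Not satisfied.
  → At least one condition fails; no jurisdiction.
The Provincial Court of Merwick:
  (a) The plaintiff resides in Dunmarsh, which is not Merwick, which satisfies one of the alternatives. Met.
  (b) The plaintiff resides in Dunmarsh, not Merwick; the amount in controversy is USD 24,000, below the $75,000 floor; the claim does not concern real property — no alternative holds. The proviso rescues it, though: the operative events occurred in Merwick. Satisfied.
  (c) The corporate defendant(s) have their principal place of business in Casdora, Dunmarsh, Harkdora, not Merwick. The proviso offers no rescue either, since no defendant resides in Merwick (they reside in Casdora, Harkdora, Dunmarsh). Condition not met.
  (d) The claim is a tort claim, not a property claim. Nor does the 'unless' clause help: no defendant resides in Merwick (they reside in Casdora, Harkdora, Dunmarsh). Fails.
  → At least one condition fails; no jurisdiction.
Courts with jurisdiction: the Casdora High Bench — 1 in total.

1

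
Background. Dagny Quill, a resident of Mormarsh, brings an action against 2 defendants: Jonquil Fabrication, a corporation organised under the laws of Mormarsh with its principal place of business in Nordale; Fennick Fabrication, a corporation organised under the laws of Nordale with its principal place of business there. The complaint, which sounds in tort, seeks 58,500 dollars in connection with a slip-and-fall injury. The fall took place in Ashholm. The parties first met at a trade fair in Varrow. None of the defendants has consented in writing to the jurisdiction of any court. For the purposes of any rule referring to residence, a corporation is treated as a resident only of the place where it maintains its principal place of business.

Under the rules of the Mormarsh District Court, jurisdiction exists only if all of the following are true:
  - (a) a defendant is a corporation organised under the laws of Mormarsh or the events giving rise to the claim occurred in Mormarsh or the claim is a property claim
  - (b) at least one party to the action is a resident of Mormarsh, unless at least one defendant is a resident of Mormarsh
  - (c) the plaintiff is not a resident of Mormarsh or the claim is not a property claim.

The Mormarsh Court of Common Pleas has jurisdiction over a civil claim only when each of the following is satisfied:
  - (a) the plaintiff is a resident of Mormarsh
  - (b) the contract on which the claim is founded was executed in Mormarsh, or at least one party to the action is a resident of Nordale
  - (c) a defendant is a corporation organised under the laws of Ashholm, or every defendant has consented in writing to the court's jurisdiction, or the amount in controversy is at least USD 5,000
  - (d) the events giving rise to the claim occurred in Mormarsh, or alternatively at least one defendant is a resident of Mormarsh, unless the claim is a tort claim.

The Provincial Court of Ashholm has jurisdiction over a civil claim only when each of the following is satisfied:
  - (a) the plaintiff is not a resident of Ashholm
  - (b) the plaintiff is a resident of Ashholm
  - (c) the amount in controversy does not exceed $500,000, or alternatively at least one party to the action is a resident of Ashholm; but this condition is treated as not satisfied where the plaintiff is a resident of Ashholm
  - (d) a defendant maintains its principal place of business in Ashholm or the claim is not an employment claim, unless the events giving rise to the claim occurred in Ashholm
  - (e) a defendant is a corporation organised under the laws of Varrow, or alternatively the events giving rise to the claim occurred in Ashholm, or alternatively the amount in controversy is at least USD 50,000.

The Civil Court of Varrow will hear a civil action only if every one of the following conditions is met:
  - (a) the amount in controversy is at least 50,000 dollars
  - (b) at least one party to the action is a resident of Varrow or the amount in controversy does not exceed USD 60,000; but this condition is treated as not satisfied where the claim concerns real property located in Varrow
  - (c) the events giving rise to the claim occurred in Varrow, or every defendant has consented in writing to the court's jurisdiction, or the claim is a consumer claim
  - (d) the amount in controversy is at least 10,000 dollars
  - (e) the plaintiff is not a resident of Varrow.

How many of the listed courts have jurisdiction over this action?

2

The Mormarsh District Court:
  (a) Jonquil Fabrication is organised under the laws of Mormarsh, so one alternative holds. Condition met.
  (b) Dagny Quill resides in Mormarsh. Condition met.
  (c) The claim is a tort claim, not a property claim, which satisfies one of the alternatives. Condition met.
  → Every requirement is satisfied — jurisdiction.
The Mormarsh Court of Common Pleas:
  (a) The plaintiff resides in Mormarsh. Satisfied.
  (b) Jonquil Fabrication resides in Nordale, so this disjunct is met. Satisfied.
  (c) The amount in controversy is $58,500, which meets the $5,000 floor, so this disjunct is met. Met.
  (d) The operative events occurred in Ashholm, not Mormarsh; no defendant resides in Mormarsh (they reside in Nordale, Nordale) — none of the alternatives is met. However, the claim is a tort claim, so the 'unless' proviso supplies this condition. Condition met.
  → All conditions met; jurisdiction exists.
The Provincial Court of Ashholm:
  (a) The plaintiff resides in Mormarsh, which is not Ashholm. Met.
  (b) The plaintiff resides in Mormarsh, not Ashholm. Fails.
  (c) The amount in controversy is USD 58,500, within the 500,000 dollars ceiling — that alternative is enough. And the carve-out is inapplicable — the plaintiff resides in Mormarsh, not Ashholm. Met.
  (d) The claim is a tort claim, not an employment claim, so one alternative holds. Met.
  (e) The operative events occurred in Ashholm, so one alternative holds. Met.
  → The court lacks jurisdiction.
The Civil Court of Varrow:
  (a) The amount in controversy is USD 58,500, which meets the USD 50,000 floor. Satisfied.
  (b) The amount in controversy is 58,500 dollars, within the 60,000 dollars ceiling, so one alternative holds. The exception is not triggered, since the claim does not concern real property. Met.
  (c) The operative events occurred in Ashholm, not Varrow; no such written consent has been filed; the claim is a tort claim, not a consumer claim — every alternative fails. Condition not met.
  (d) The amount in controversy is $58,500, which meets the $10,000 floor. Condition met.
  (e) The plaintiff resides in Mormarsh, which is not Varrow. Condition met.
  → At least one condition fails; no jurisdiction.
Courts with jurisdiction: the Mormarsh District Court, the Mormarsh Court of Common Pleas — 2 in total.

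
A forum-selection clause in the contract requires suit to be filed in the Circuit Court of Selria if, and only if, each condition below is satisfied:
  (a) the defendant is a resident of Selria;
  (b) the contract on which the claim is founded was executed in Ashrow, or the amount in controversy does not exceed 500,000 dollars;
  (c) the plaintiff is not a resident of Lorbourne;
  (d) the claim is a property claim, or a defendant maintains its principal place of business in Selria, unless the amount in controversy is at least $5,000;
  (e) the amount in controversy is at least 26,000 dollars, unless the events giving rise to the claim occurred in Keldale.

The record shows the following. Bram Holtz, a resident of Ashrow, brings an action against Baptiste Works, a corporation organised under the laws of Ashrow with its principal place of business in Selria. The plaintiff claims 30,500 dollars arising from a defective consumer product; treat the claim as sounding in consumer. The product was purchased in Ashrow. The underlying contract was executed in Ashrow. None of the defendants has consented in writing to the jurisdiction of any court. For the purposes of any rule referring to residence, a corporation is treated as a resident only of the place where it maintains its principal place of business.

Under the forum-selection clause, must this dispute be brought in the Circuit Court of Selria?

Yes

The Circuit Court of Selria:
  (a) The defendant resides in Selria. Satisfied.
  (b) The contract was executed in Ashrow, which satisfies one of the alternatives. Condition met.
  (c) The plaintiff resides in Ashrow, which is not Lorbourne. Condition met.
  (d) Baptiste Works has its principal place of business in Selria, which satisfies one of the alternatives. Condition met.
  (e) The amount in controversy is $30,500, which meets the $26,000 floor. Satisfied.
  → The clause applies.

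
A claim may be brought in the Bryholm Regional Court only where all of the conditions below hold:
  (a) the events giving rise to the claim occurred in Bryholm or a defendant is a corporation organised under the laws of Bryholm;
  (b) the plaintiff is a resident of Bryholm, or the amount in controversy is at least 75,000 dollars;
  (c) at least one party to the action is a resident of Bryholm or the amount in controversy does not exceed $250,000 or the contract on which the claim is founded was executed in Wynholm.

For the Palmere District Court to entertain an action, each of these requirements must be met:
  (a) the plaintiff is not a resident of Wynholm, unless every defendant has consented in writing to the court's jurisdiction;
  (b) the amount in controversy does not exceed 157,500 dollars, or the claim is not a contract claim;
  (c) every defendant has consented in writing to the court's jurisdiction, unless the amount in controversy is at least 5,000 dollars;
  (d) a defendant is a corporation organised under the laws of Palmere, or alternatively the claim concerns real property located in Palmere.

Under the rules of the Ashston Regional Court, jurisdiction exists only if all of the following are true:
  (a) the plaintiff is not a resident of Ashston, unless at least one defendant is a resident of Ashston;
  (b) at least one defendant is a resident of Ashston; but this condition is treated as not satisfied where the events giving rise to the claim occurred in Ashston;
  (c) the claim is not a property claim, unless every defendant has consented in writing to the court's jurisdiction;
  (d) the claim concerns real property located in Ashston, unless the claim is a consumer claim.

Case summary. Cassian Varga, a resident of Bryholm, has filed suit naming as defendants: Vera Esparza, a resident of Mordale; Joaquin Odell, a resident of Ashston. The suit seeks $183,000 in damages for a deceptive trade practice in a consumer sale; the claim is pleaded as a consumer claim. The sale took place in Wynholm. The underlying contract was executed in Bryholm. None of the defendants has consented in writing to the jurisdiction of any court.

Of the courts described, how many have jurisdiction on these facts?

The Bryholm Regional Court:
  (a) The operative events occurred in Wynholm, not Bryholm; no defendant is a corporation — every alternative fails. Not satisfied.
  (b) The plaintiff resides in Bryholm, so one alternative holds. Satisfied.
  (c) Cassian Varga resides in Bryholm, so this disjunct is met. Satisfied.
  → No jurisdiction.
The Palmere District Court:
  (a) The plaintiff resides in Bryholm, which is not Wynholm. Condition met.
  (b) The claim is a consumer claim, not a contract claim, so this disjunct is met. Met.
  (c) No such written consent has been filed. The proviso rescues it, though: the amount in controversy is USD 183,000, which meets the 5,000 dollars floor. Satisfied.
  (d) No defendant is a corporation; the claim does not concern real property — every alternative fails. Not met.
  → Not every requirement is met — no jurisdiction.
The Ashston Regional Court:
  (a) The plaintiff resides in Bryholm, which is not Ashston. Condition met.
  (b) Joaquin Odell resides in Ashston. The exception is not triggered, since the operative events occurred in Wynholm, not Ashston. Met.
  (c) The claim is a consumer claim, not a property claim. Met.
  (d) The claim does not concern real property. But the claim is a consumer claim, and the 'unless' clause therefore excuses the requirement. Condition met.
  → Every requirement is satisfied — jurisdiction.
Courts with jurisdiction: the Ashston Regional Court — 1 in total.

1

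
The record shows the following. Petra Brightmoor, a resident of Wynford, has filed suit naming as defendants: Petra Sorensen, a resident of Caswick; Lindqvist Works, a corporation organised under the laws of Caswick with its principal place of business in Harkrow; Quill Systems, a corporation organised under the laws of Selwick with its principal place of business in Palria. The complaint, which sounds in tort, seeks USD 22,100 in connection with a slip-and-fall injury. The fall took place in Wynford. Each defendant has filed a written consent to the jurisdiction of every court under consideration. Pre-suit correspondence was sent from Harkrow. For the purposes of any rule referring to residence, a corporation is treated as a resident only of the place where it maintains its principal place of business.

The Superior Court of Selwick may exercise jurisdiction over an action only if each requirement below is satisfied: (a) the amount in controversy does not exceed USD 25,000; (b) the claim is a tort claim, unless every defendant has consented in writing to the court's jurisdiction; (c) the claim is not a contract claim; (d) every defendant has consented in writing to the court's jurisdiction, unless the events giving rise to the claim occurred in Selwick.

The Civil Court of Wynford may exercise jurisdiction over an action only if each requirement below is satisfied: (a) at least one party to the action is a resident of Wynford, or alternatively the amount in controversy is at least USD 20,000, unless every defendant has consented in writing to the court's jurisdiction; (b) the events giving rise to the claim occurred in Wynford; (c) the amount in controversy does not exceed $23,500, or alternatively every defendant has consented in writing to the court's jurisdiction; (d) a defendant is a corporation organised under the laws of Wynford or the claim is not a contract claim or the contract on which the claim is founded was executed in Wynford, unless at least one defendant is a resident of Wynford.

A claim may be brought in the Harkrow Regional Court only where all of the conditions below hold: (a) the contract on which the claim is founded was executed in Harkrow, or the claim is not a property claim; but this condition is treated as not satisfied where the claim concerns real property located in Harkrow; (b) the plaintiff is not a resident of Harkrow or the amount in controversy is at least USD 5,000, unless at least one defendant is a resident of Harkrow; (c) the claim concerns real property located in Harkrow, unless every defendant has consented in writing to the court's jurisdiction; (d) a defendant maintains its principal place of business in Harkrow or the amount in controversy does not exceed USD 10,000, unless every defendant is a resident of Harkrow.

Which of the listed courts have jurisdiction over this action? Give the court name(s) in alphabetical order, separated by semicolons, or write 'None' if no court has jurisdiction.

the Civil Court of Wynford; the Harkrow Regional Court; the Superior Court of Selwick

The Superior Court of Selwick:
  (a) The amount in controversy is $22,100, within the USD 25,000 ceiling. Condition met.
  (b) The claim is a tort claim. Satisfied.
  (c) The claim is a tort claim, not a contract claim. Met.
  (d) Every defendant has filed written consent. Met.
  → All conditions met; jurisdiction exists.
The Civil Court of Wynford:
  (a) Petra Brightmoor resides in Wynford, so one alternative holds. Satisfied.
  (b) The operative events occurred in Wynford. Satisfied.
  (c) The amount in controversy is 22,100 dollars, within the USD 23,500 ceiling, so this disjunct is met. Condition met.
  (d) The claim is a tort claim, not a contract claim — that alternative is enough. Satisfied.
  → Jurisdiction lies.
The Harkrow Regional Court:
  (a) The claim is a tort claim, not a property claim, so one alternative holds. And the carve-out is inapplicable — the claim does not concern real property. Met.
  (b) The plaintiff resides in Wynford, which is not Harkrow — that alternative is enough. Satisfied.
  (c) The claim does not concern real property. But every defendant has filed written consent, and the 'unless' clause therefore excuses the requirement. Met.
  (d) Lindqvist Works has its principal place of business in Harkrow, which satisfies one of the alternatives. Met.
  → The court has jurisdiction.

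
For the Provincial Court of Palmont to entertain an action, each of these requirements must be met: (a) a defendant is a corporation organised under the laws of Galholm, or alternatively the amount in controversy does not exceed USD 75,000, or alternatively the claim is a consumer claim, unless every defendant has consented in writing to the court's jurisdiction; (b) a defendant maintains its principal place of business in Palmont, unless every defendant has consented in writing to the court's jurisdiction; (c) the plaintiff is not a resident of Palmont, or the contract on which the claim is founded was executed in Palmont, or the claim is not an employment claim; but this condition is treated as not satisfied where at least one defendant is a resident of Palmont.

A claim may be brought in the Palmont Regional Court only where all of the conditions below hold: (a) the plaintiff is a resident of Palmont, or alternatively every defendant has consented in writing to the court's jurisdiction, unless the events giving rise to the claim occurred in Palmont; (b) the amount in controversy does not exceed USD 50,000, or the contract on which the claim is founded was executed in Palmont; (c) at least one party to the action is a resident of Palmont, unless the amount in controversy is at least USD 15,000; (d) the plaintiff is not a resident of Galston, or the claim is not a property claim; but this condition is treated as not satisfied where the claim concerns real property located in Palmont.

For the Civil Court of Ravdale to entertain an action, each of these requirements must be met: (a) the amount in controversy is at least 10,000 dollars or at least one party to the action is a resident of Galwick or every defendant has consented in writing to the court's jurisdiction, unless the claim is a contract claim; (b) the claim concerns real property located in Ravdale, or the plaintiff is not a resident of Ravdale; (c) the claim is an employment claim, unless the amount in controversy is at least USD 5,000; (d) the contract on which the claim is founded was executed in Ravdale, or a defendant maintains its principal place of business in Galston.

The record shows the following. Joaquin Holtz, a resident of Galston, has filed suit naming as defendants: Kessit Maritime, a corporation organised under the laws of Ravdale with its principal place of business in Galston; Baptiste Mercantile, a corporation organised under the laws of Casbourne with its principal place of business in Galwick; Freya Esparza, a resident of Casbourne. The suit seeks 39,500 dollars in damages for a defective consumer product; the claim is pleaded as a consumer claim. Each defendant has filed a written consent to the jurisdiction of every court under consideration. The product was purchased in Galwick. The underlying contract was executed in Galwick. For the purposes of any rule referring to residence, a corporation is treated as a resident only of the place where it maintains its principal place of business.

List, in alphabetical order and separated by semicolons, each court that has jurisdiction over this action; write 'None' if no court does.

the Civil Court of Ravdale; the Palmont Regional Court; the Provincial Court of Palmont

The Provincial Court of Palmont:
  (a) The amount in controversy is USD 39,500, within the $75,000 ceiling, so one alternative holds. Satisfied.
  (b) The corporate defendant(s) have their principal place of business in Galston, Galwick, not Palmont. The proviso rescues it, though: every defendant has filed written consent. Condition met.
  (c) The plaintiff resides in Galston, which is not Palmont, so this disjunct is met. The exception is not triggered, since no defendant resides in Palmont (they reside in Galston, Galwick, Casbourne). Condition met.
  → All conditions met; jurisdiction exists.
The Palmont Regional Court:
  (a) Every defendant has filed written consent, which satisfies one of the alternatives. Condition met.
  (b) The amount in controversy is USD 39,500, within the USD 50,000 ceiling, so this disjunct is met. Met.
  (c) No party resides in Palmont. But the amount in controversy is $39,500, which meets the USD 15,000 floor, and the 'unless' clause therefore excuses the requirement. Satisfied.
  (d) The claim is a consumer claim, not a property claim, which satisfies one of the alternatives. And the carve-out is inapplicable — the claim does not concern real property. Met.
  → Every requirement is satisfied — jurisdiction.
The Civil Court of Ravdale:
  (a) The amount in controversy is USD 39,500, which meets the 10,000 dollars floor — that alternative is enough. Condition met.
  (b) The plaintiff resides in Galston, which is not Ravdale, so this disjunct is met. Satisfied.
  (c) The claim is a consumer claim, not an employment claim. But the amount in controversy is $39,500, which meets the $5,000 floor, and the 'unless' clause therefore excuses the requirement. Satisfied.
  (d) Kessit Maritime has its principal place of business in Galston, so one alternative holds. Satisfied.
  → The court has jurisdiction.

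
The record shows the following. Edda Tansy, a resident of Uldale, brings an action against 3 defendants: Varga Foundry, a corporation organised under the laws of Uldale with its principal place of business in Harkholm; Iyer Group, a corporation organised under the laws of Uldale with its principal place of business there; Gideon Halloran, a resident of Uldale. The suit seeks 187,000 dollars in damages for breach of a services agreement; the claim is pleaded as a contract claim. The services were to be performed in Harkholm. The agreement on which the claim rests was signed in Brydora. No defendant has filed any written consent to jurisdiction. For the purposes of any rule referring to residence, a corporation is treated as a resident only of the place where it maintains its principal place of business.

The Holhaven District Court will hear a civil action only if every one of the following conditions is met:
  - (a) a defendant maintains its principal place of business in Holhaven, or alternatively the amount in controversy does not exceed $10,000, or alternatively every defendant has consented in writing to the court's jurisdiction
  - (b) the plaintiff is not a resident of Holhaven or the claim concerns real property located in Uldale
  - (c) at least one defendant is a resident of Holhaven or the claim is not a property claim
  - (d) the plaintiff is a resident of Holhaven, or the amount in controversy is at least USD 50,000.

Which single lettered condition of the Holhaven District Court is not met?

(a)

The Holhaven District Court:
  (a) The corporate defendant(s) have their principal place of business in Harkholm, Uldale, not Holhaven; the amount in controversy is 187,000 dollars, above the 10,000 dollars ceiling; no such written consent has been filed — every alternative fails. Condition not met.
  (b) The plaintiff resides in Uldale, which is not Holhaven, so this disjunct is met. Satisfied.
  (c) The claim is a contract claim, not a property claim, so this disjunct is met. Condition met.
  (d) The amount in controversy is $187,000, which meets the 50,000 dollars floor — that alternative is enough. Condition met.
Only condition (a) fails.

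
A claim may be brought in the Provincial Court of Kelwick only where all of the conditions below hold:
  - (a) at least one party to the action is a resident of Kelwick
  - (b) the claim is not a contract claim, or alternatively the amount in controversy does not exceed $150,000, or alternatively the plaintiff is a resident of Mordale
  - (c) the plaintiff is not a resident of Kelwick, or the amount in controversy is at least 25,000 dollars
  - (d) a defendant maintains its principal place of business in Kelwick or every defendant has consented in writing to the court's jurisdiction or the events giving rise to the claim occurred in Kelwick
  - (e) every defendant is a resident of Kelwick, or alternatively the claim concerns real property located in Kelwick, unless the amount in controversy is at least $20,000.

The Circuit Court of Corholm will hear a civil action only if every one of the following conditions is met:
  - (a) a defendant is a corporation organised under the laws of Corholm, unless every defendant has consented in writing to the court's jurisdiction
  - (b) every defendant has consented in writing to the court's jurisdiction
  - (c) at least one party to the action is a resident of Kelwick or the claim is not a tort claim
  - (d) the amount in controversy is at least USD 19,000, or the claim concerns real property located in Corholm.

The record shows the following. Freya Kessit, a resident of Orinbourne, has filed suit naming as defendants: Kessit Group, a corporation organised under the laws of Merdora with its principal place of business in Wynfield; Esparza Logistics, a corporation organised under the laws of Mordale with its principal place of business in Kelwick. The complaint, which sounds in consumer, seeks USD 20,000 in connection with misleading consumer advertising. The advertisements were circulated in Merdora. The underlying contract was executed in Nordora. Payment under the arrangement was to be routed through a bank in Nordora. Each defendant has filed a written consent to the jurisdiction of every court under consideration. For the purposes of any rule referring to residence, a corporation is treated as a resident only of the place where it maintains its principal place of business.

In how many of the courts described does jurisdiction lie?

2

The Provincial Court of Kelwick:
  (a) Esparza Logistics resides in Kelwick. Satisfied.
  (b) The claim is a consumer claim, not a contract claim, so this disjunct is met. Met.
  (c) The plaintiff resides in Orinbourne, which is not Kelwick — that alternative is enough. Met.
  (d) Esparza Logistics has its principal place of business in Kelwick, so this disjunct is met. Condition met.
  (e) The defendants reside as follows — Kessit Group in Wynfield, Esparza Logistics in Kelwick — not all in Kelwick; the claim does not concern real property — no alternative holds. However, the amount in controversy is $20,000, which meets the $20,000 floor, so the 'unless' proviso supplies this condition. Satisfied.
  → Jurisdiction lies.
The Circuit Court of Corholm:
  (a) The corporate defendant(s) are organised in Merdora, Mordale, not Corholm. The proviso rescues it, though: every defendant has filed written consent. Satisfied.
  (b) Every defendant has filed written consent. Satisfied.
  (c) Esparza Logistics resides in Kelwick, which satisfies one of the alternatives. Met.
  (d) The amount in controversy is $20,000, which meets the 19,000 dollars floor — that alternative is enough. Condition met.
  → Jurisdiction lies.
Courts with jurisdiction: the Provincial Court of Kelwick, the Circuit Court of Corholm — 2 in total.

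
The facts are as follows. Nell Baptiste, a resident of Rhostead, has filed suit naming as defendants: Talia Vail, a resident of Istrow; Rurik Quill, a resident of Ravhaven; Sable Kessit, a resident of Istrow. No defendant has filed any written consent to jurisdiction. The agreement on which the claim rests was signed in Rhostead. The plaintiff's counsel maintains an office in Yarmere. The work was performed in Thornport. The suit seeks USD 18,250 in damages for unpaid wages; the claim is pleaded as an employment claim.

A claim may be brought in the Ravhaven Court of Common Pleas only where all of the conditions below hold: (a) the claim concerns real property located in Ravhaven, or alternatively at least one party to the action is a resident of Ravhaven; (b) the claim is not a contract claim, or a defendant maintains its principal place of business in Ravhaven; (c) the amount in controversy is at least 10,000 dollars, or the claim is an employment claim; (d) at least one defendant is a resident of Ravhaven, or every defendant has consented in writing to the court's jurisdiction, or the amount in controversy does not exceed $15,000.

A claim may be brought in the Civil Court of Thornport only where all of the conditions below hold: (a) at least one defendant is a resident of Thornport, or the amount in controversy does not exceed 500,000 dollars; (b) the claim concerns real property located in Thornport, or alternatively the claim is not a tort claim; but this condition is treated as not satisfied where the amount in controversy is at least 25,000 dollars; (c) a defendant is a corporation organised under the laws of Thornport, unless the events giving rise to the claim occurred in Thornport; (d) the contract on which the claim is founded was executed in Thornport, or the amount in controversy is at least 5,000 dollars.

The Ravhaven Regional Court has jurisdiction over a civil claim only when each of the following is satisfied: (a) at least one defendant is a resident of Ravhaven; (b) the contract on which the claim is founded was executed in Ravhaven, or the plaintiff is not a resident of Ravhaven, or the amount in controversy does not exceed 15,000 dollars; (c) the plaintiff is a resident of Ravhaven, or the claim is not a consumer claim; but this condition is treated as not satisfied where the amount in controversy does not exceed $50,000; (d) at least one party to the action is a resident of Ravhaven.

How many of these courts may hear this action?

2

The Ravhaven Court of Common Pleas:
  (a) Rurik Quill resides in Ravhaven, so one alternative holds. Met.
  (b) The claim is an employment claim, not a contract claim, so this disjunct is met. Condition met.
  (c) The amount in controversy is USD 18,250, which meets the USD 10,000 floor, so one alternative holds. Satisfied.
  (d) Rurik Quill resides in Ravhaven, so this disjunct is met. Satisfied.
  → The court has jurisdiction.
The Civil Court of Thornport:
  (a) The amount in controversy is USD 18,250, within the $500,000 ceiling, which satisfies one of the alternatives. Satisfied.
  (b) The claim is an employment claim, not a tort claim, which satisfies one of the alternatives. And the carve-out is inapplicable — the amount in controversy is USD 18,250, below the USD 25,000 floor. Met.
  (c) No defendant is a corporation. But the operative events occurred in Thornport, and the 'unless' clause therefore excuses the requirement. Condition met.
  (d) The amount in controversy is $18,250, which meets the 5,000 dollars floor — that alternative is enough. Condition met.
  → All conditions met; jurisdiction exists.
The Ravhaven Regional Court:
  (a) Rurik Quill resides in Ravhaven. Satisfied.
  (b) The plaintiff resides in Rhostead, which is not Ravhaven, so this disjunct is met. Satisfied.
  (c) The claim is an employment claim, not a consumer claim, which satisfies one of the alternatives. However, the amount in controversy is 18,250 dollars, within the $50,000 ceiling, which falls within the stated exception and so defeats the condition. Fails.
  (d) Rurik Quill resides in Ravhaven. Satisfied.
  → The court lacks jurisdiction.
Courts with jurisdiction: the Ravhaven Court of Common Pleas, the Civil Court of Thornport — 2 in total.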